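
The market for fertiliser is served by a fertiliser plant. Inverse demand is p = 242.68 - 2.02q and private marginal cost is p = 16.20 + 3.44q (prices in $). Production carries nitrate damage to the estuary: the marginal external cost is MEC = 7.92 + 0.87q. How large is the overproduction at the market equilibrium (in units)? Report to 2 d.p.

Market equilibrium (private): 16.20 + 3.44q = 242.68 - 2.02q → q_m = 41.4799.
Social marginal cost = private MC + MEC = 24.12 + 4.31q.
Set SMC = demand: 24.12 + 4.31q = 242.68 - 2.02q → q* = 34.5276.
Gap = |41.4799 − 34.5276| = 6.9523.

6.95 units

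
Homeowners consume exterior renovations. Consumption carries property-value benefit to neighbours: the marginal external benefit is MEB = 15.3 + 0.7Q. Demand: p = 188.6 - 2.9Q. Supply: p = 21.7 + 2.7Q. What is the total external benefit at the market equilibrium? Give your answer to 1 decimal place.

766.9

Market equilibrium (private): 21.7 + 2.7Q = 188.6 - 2.9Q → Q_m = 29.8036.
Total external benefit = ∫₀^{Q_m} (15.3 + 0.7Q) dQ = 15.3×29.8036 + ½×0.7×29.8036² = 766.8842.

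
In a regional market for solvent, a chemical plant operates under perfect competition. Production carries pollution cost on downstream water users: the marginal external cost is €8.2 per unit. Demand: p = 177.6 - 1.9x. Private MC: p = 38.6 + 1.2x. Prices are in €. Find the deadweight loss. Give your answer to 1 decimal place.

DWL = €10.8

Market equilibrium (private): 38.6 + 1.2x = 177.6 - 1.9x → x_m = 44.8387.
Social marginal cost = private MC + MEC = 46.8 + 1.2x.
Set SMC = demand: 46.8 + 1.2x = 177.6 - 1.9x → x* = 42.1935.
Between x* and x_m the wedge SMC − demand runs linearly from 0 to MEC(x_m), so the loss is a triangle.
DWL = ½ × 2.6452 × 8.2000 = 10.8453.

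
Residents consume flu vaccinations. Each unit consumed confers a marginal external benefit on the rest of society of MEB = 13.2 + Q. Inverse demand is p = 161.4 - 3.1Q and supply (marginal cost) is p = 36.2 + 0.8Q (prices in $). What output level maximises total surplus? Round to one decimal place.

Social marginal benefit = demand + MEB = 174.6 - 2.1Q.
Set SMB = MC: 174.6 - 2.1Q = 36.2 + 0.8Q → Q* = 47.7241.

Q* = 47.7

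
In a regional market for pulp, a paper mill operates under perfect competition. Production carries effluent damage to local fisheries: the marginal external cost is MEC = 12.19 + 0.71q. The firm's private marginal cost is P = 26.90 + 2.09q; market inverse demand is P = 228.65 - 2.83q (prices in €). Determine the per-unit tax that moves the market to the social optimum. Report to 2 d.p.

tax = €36.10 per unit

Social marginal cost = private MC + MEC = 39.09 + 2.80q.
Set SMC = demand: 39.09 + 2.80q = 228.65 - 2.83q → q* = 33.6696.
The Pigouvian tax equals MEC at q*: 12.19 + 0.71×33.6696 = 36.0954.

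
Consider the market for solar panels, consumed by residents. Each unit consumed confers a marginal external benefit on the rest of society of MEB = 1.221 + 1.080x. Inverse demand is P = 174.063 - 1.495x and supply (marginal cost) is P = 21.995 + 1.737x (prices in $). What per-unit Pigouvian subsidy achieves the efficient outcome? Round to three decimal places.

subsidy = $78.150 per unit

Social marginal benefit = demand + MEB = 175.284 - 0.415x.
Set SMB = MC: 175.284 - 0.415x = 21.995 + 1.737x → x* = 71.2309.
The Pigouvian subsidy equals MEB at x*: 1.221 + 1.080×71.2309 = 78.1504.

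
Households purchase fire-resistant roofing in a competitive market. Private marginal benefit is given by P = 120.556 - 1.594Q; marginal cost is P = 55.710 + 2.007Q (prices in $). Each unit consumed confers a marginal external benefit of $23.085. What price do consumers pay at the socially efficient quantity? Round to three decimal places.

Social marginal benefit = demand + MEB = 143.641 - 1.594Q.
Set SMB = MC: 143.641 - 1.594Q = 55.710 + 2.007Q → Q* = 24.4185.
Consumer price on the demand curve at Q*: 120.556 − 1.594×24.4185 = 81.6329.

P = $81.633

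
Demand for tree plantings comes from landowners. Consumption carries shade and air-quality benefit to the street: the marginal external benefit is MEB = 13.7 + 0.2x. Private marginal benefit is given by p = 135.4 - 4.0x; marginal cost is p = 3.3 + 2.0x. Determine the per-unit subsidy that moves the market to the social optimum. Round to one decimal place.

subsidy = 18.7 per unit

Social marginal benefit = demand + MEB = 149.1 - 3.8x.
Set SMB = MC: 149.1 - 3.8x = 3.3 + 2.0x → x* = 25.1379.
The Pigouvian subsidy equals MEB at x*: 13.7 + 0.2×25.1379 = 18.7276.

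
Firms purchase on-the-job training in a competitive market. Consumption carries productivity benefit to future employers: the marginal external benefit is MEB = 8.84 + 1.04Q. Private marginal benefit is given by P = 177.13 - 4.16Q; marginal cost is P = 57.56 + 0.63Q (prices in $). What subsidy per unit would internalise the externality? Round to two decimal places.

Social marginal benefit = demand + MEB = 185.97 - 3.12Q.
Set SMB = MC: 185.97 - 3.12Q = 57.56 + 0.63Q → Q* = 34.2427.
The Pigouvian subsidy equals MEB at Q*: 8.84 + 1.04×34.2427 = 44.4524.

subsidy = $44.45 per unit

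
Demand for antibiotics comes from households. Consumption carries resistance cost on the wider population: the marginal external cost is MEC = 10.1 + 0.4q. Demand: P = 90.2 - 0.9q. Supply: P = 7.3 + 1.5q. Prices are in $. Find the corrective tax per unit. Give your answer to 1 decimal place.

tax = $20.5 per unit

Social marginal benefit = demand − MEC = 80.1 - 1.3q.
Set SMB = MC: 80.1 - 1.3q = 7.3 + 1.5q → q* = 26.0000.
The Pigouvian tax equals MEC at q*: 10.1 + 0.4×26.0000 = 20.5000.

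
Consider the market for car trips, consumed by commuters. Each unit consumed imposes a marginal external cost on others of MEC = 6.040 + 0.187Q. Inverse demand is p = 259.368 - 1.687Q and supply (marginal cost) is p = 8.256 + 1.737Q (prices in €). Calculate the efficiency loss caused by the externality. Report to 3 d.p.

Market equilibrium (private): 8.256 + 1.737Q = 259.368 - 1.687Q → Q_m = 73.3388.
Social marginal benefit = demand − MEC = 253.328 - 1.874Q.
Set SMB = MC: 253.328 - 1.874Q = 8.256 + 1.737Q → Q* = 67.8682.
The welfare-loss triangle has base |Q_m − Q*| and height MEC(Q_m) (the vertical gap between SMB and MC is zero at Q* and MEC at Q_m).
DWL = ½ × 5.4706 × 19.7544 = 54.0342.

DWL = €54.034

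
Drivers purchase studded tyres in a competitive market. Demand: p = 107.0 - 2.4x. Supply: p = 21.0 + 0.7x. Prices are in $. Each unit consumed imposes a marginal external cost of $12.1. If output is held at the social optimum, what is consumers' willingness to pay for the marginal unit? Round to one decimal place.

Social marginal benefit = demand − MEC = 94.9 - 2.4x.
Set SMB = MC: 94.9 - 2.4x = 21.0 + 0.7x → x* = 23.8387.
Consumer price on the demand curve at x*: 107.0 − 2.4×23.8387 = 49.7871.

P = $49.8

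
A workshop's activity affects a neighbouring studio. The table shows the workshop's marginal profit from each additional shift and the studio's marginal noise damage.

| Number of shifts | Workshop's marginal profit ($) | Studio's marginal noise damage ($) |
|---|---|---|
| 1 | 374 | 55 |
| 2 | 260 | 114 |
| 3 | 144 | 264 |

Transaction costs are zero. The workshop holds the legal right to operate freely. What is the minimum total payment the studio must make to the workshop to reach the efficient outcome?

$144

Left alone the workshop would choose level 3 (marginal profit stays positive).
Efficient level: k* = 2 (marginal profit ≥ marginal noise damage through 2).
The studio must at least cover the workshop's forgone profit from cutting 3→2: 144 = 144.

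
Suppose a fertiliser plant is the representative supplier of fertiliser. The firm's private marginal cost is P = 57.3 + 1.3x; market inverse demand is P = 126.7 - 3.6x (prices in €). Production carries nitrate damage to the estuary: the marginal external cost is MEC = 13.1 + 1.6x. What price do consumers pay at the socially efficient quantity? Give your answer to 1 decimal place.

P = €95.5

Social marginal cost = private MC + MEC = 70.4 + 2.9x.
Set SMC = demand: 70.4 + 2.9x = 126.7 - 3.6x → x* = 8.6615.
Consumer price on the demand curve at x*: 126.7 − 3.6×8.6615 = 95.5186.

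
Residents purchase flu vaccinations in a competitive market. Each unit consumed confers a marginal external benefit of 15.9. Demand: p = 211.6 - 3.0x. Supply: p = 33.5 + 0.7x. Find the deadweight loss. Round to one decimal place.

DWL = 34.2

Market equilibrium (private): 33.5 + 0.7x = 211.6 - 3.0x → x_m = 48.1351.
Social marginal benefit = demand + MEB = 227.5 - 3.0x.
Set SMB = MC: 227.5 - 3.0x = 33.5 + 0.7x → x* = 52.4324.
Between x* and x_m the wedge SMB − MC runs linearly from 0 to MEB(x_m), so the loss is a triangle.
DWL = ½ × 4.2973 × 15.9000 = 34.1635.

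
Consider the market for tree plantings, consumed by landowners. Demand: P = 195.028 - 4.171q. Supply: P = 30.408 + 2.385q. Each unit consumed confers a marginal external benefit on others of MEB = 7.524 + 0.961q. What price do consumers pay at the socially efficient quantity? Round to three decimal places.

Social marginal benefit = demand + MEB = 202.552 - 3.210q.
Set SMB = MC: 202.552 - 3.210q = 30.408 + 2.385q → q* = 30.7675.
Consumer price on the demand curve at q*: 195.028 − 4.171×30.7675 = 66.6968.

P = 66.697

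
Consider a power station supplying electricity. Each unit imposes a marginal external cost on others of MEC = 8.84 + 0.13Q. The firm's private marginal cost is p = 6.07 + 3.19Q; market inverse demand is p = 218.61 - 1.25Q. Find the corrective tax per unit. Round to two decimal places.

tax = 14.63 per unit

Social marginal cost = private MC + MEC = 14.91 + 3.32Q.
Set SMC = demand: 14.91 + 3.32Q = 218.61 - 1.25Q → Q* = 44.5733.
The Pigouvian tax equals MEC at Q*: 8.84 + 0.13×44.5733 = 14.6345.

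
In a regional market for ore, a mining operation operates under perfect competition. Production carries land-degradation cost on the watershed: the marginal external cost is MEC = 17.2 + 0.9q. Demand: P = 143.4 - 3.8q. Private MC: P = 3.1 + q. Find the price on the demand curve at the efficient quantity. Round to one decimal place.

Social marginal cost = private MC + MEC = 20.3 + 1.9q.
Set SMC = demand: 20.3 + 1.9q = 143.4 - 3.8q → q* = 21.5965.
Consumer price on the demand curve at q*: 143.4 − 3.8×21.5965 = 61.3333.

P = 61.3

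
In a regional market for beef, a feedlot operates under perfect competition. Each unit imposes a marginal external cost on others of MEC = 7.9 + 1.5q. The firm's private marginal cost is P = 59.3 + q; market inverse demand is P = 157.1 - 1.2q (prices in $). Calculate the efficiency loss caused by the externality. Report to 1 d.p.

DWL = $751.7

Market equilibrium (private): 59.3 + q = 157.1 - 1.2q → q_m = 44.4545.
Social marginal cost = private MC + MEC = 67.2 + 2.5q.
Set SMC = demand: 67.2 + 2.5q = 157.1 - 1.2q → q* = 24.2973.
The welfare-loss triangle has base |q_m − q*| and height MEC(q_m) (the vertical gap between SMC and demand is zero at q* and MEC at q_m).
DWL = ½ × 20.1572 × 74.5818 = 751.6801.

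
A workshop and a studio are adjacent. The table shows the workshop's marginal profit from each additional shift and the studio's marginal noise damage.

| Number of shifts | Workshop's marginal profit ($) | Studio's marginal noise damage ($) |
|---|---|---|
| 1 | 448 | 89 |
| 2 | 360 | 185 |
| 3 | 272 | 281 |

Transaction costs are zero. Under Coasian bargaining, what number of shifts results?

2

Bargaining reaches the level where marginal profit last exceeds marginal noise damage.
That holds through level 2 (360 ≥ 185) but not at 3 (272 < 281).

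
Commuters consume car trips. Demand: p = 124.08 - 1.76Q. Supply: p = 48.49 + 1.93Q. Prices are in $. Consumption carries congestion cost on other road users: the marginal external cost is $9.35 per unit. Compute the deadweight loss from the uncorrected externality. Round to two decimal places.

Market equilibrium (private): 48.49 + 1.93Q = 124.08 - 1.76Q → Q_m = 20.4851.
Social marginal benefit = demand − MEC = 114.73 - 1.76Q.
Set SMB = MC: 114.73 - 1.76Q = 48.49 + 1.93Q → Q* = 17.9512.
Between Q* and Q_m the wedge MC − SMB runs linearly from 0 to MEC(Q_m), so the loss is a triangle.
DWL = ½ × 2.5339 × 9.3500 = 11.8460.

DWL = $11.85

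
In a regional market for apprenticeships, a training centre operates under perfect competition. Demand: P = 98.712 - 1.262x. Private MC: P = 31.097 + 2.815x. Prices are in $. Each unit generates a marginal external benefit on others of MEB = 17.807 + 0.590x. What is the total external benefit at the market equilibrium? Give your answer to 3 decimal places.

$376.459

Market equilibrium (private): 31.097 + 2.815x = 98.712 - 1.262x → x_m = 16.5845.
Total external benefit = ∫₀^{x_m} (17.807 + 0.590x) dx = 17.807×16.5845 + ½×0.590×16.5845² = 376.4587.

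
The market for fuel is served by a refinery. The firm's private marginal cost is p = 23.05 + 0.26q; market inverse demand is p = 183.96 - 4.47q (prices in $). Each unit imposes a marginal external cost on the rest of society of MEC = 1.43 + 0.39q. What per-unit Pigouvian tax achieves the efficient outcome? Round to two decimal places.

tax = $13.58 per unit

Social marginal cost = private MC + MEC = 24.48 + 0.65q.
Set SMC = demand: 24.48 + 0.65q = 183.96 - 4.47q → q* = 31.1484.
The Pigouvian tax equals MEC at q*: 1.43 + 0.39×31.1484 = 13.5779.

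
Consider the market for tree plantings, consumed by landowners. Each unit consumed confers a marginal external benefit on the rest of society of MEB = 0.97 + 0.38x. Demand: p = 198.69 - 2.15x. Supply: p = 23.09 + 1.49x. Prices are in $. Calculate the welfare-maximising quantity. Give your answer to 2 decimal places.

Social marginal benefit = demand + MEB = 199.66 - 1.77x.
Set SMB = MC: 199.66 - 1.77x = 23.09 + 1.49x → x* = 54.1626.

x* = 54.16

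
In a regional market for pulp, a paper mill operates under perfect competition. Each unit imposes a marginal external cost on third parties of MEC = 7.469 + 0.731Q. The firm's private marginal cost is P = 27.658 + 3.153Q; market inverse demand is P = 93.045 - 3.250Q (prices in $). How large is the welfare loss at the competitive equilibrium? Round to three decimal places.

Market equilibrium (private): 27.658 + 3.153Q = 93.045 - 3.250Q → Q_m = 10.2119.
Social marginal cost = private MC + MEC = 35.127 + 3.884Q.
Set SMC = demand: 35.127 + 3.884Q = 93.045 - 3.250Q → Q* = 8.1186.
Between Q* and Q_m the wedge SMC − demand runs linearly from 0 to MEC(Q_m), so the loss is a triangle.
DWL = ½ × 2.0933 × 14.9339 = 15.6306.

DWL = $15.631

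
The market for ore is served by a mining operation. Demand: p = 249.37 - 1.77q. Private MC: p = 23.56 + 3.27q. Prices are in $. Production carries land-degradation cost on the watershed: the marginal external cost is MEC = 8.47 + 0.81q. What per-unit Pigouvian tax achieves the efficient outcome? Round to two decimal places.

Social marginal cost = private MC + MEC = 32.03 + 4.08q.
Set SMC = demand: 32.03 + 4.08q = 249.37 - 1.77q → q* = 37.1521.
The Pigouvian tax equals MEC at q*: 8.47 + 0.81×37.1521 = 38.5632.

tax = $38.56 per unit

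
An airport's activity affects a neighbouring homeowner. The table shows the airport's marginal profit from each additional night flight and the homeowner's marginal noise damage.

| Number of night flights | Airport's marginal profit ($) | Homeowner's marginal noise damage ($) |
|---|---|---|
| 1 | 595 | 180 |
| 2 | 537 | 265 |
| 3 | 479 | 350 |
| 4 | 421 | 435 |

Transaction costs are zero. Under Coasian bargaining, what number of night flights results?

Bargaining reaches the level where marginal profit last exceeds marginal noise damage.
That holds through level 3 (479 ≥ 350) but not at 4 (421 < 435).

3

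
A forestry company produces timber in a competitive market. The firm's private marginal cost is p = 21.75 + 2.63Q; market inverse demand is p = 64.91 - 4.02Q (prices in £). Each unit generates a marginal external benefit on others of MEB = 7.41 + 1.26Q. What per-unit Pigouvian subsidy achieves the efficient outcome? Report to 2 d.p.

Social marginal cost = private MC − MEB = 14.34 + 1.37Q.
Set SMC = demand: 14.34 + 1.37Q = 64.91 - 4.02Q → Q* = 9.3822.
The Pigouvian subsidy equals MEB at Q*: 7.41 + 1.26×9.3822 = 19.2316.

subsidy = £19.23 per unit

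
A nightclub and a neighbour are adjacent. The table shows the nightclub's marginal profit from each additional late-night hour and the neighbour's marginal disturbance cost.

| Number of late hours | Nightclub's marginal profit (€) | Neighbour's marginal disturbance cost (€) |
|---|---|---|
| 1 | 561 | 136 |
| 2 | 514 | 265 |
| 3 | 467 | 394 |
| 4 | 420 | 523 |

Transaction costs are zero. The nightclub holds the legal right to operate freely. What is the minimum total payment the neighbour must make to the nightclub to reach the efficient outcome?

Left alone the nightclub would choose level 4 (marginal profit stays positive).
Efficient level: k* = 3 (marginal profit ≥ marginal disturbance cost through 3).
The neighbour must at least cover the nightclub's forgone profit from cutting 4→3: 420 = 420.

€420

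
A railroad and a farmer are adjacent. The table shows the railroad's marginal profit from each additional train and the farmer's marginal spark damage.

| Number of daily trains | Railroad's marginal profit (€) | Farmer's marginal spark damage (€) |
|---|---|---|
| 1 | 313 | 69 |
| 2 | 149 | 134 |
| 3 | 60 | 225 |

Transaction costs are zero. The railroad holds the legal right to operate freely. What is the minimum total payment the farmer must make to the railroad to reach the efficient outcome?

€60

Left alone the railroad would choose level 3 (marginal profit stays positive).
Efficient level: k* = 2 (marginal profit ≥ marginal spark damage through 2).
The farmer must at least cover the railroad's forgone profit from cutting 3→2: 60 = 60.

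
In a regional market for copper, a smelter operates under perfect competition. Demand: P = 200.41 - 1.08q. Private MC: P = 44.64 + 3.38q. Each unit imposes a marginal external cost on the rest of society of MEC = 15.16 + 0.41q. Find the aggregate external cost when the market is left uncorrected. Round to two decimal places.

779.54

Market equilibrium (private): 44.64 + 3.38q = 200.41 - 1.08q → q_m = 34.9260.
Total external cost = ∫₀^{q_m} (15.16 + 0.41q) dq = 15.16×34.9260 + ½×0.41×34.9260² = 779.5424.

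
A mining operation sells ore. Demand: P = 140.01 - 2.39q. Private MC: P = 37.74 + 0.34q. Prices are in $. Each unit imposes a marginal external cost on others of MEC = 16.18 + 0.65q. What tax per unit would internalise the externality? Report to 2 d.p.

tax = $32.74 per unit

Social marginal cost = private MC + MEC = 53.92 + 0.99q.
Set SMC = demand: 53.92 + 0.99q = 140.01 - 2.39q → q* = 25.4704.
The Pigouvian tax equals MEC at q*: 16.18 + 0.65×25.4704 = 32.7358.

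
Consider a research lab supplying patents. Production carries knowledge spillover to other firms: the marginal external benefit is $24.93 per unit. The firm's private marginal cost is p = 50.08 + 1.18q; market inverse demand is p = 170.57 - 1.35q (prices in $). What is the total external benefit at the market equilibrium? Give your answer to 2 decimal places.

$1187.28

Market equilibrium (private): 50.08 + 1.18q = 170.57 - 1.35q → q_m = 47.6245.
Total external benefit = MEB × q_m = 24.93 × 47.6245 = 1187.2788.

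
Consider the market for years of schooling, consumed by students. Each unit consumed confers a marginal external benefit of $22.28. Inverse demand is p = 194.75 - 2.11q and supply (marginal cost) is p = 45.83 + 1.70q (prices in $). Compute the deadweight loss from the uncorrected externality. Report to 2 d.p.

DWL = $65.14

Market equilibrium (private): 45.83 + 1.70q = 194.75 - 2.11q → q_m = 39.0866.
Social marginal benefit = demand + MEB = 217.03 - 2.11q.
Set SMB = MC: 217.03 - 2.11q = 45.83 + 1.70q → q* = 44.9344.
Height of the DWL triangle at q_m is SMB(q_m) − MC(q_m) = MEB(q_m) = 22.2800.
DWL = ½ × 5.8478 × 22.2800 = 65.1445.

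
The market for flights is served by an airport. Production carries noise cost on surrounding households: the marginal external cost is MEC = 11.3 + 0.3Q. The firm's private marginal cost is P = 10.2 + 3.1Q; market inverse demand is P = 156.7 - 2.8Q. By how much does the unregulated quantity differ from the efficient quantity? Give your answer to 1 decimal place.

3.0 units

Market equilibrium (private): 10.2 + 3.1Q = 156.7 - 2.8Q → Q_m = 24.8305.
Social marginal cost = private MC + MEC = 21.5 + 3.4Q.
Set SMC = demand: 21.5 + 3.4Q = 156.7 - 2.8Q → Q* = 21.8065.
Gap = |24.8305 − 21.8065| = 3.0240.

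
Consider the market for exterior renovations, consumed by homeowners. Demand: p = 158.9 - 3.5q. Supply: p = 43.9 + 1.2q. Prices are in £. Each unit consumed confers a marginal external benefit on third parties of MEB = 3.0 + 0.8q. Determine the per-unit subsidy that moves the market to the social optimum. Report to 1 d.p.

subsidy = £27.2 per unit

Social marginal benefit = demand + MEB = 161.9 - 2.7q.
Set SMB = MC: 161.9 - 2.7q = 43.9 + 1.2q → q* = 30.2564.
The Pigouvian subsidy equals MEB at q*: 3.0 + 0.8×30.2564 = 27.2051.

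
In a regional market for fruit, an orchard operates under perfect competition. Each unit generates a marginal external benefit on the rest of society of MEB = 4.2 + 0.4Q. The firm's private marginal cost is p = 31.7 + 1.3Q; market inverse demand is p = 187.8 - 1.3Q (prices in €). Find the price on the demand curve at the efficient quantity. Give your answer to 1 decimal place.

P = €93.1

Social marginal cost = private MC − MEB = 27.5 + 0.9Q.
Set SMC = demand: 27.5 + 0.9Q = 187.8 - 1.3Q → Q* = 72.8636.
Consumer price on the demand curve at Q*: 187.8 − 1.3×72.8636 = 93.0773.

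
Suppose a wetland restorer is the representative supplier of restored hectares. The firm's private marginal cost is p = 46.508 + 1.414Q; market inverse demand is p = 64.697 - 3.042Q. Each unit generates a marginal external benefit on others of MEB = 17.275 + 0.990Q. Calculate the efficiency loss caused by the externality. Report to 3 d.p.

Market equilibrium (private): 46.508 + 1.414Q = 64.697 - 3.042Q → Q_m = 4.0819.
Social marginal cost = private MC − MEB = 29.233 + 0.424Q.
Set SMC = demand: 29.233 + 0.424Q = 64.697 - 3.042Q → Q* = 10.2320.
Height of the DWL triangle at Q_m is demand(Q_m) − SMC(Q_m) = MEB(Q_m) = 21.3161.
DWL = ½ × 6.1501 × 21.3161 = 65.5481.

DWL = 65.548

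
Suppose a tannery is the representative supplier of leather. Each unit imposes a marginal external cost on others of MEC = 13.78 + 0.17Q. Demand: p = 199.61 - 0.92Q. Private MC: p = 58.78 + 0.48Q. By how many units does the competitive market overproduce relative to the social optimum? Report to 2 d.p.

19.67 units

Market equilibrium (private): 58.78 + 0.48Q = 199.61 - 0.92Q → Q_m = 100.5929.
Social marginal cost = private MC + MEC = 72.56 + 0.65Q.
Set SMC = demand: 72.56 + 0.65Q = 199.61 - 0.92Q → Q* = 80.9236.
Gap = |100.5929 − 80.9236| = 19.6693.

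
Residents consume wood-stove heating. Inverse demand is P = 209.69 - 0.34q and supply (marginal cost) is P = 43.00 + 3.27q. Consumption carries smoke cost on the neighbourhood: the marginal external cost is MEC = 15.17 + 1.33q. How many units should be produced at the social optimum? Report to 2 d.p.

Social marginal benefit = demand − MEC = 194.52 - 1.67q.
Set SMB = MC: 194.52 - 1.67q = 43.00 + 3.27q → q* = 30.6721.

q* = 30.67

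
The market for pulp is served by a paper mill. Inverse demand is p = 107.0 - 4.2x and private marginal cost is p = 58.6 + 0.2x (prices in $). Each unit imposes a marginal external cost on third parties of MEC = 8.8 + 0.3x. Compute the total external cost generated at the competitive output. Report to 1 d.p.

Market equilibrium (private): 58.6 + 0.2x = 107.0 - 4.2x → x_m = 11.0000.
Total external cost = ∫₀^{x_m} (8.8 + 0.3x) dx = 8.8×11.0000 + ½×0.3×11.0000² = 114.9500.

$115.0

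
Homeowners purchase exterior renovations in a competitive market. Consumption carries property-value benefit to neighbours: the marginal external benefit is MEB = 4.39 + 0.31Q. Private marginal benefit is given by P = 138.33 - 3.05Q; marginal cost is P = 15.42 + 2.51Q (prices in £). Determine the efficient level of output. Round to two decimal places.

Q* = 24.25

Social marginal benefit = demand + MEB = 142.72 - 2.74Q.
Set SMB = MC: 142.72 - 2.74Q = 15.42 + 2.51Q → Q* = 24.2476.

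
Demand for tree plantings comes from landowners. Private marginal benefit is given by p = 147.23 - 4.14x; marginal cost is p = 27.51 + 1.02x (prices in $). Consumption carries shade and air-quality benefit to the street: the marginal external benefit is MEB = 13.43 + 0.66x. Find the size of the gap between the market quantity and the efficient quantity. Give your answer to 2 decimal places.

Market equilibrium (private): 27.51 + 1.02x = 147.23 - 4.14x → x_m = 23.2016.
Social marginal benefit = demand + MEB = 160.66 - 3.48x.
Set SMB = MC: 160.66 - 3.48x = 27.51 + 1.02x → x* = 29.5889.
Gap = |23.2016 − 29.5889| = 6.3873.

6.39 units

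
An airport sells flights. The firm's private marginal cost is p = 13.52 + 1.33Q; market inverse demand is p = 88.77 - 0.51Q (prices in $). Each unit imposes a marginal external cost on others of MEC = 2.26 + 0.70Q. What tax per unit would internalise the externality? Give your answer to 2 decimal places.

Social marginal cost = private MC + MEC = 15.78 + 2.03Q.
Set SMC = demand: 15.78 + 2.03Q = 88.77 - 0.51Q → Q* = 28.7362.
The Pigouvian tax equals MEC at Q*: 2.26 + 0.70×28.7362 = 22.3753.

tax = $22.38 per unit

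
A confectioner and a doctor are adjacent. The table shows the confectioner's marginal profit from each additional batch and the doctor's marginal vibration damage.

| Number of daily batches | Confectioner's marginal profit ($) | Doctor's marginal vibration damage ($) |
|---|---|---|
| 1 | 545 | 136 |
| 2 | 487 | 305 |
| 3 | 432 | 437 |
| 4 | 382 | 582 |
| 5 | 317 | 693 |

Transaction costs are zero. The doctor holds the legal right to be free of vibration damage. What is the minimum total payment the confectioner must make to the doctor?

Efficient level: marginal profit ≥ marginal vibration damage through level 2, so k* = 2.
With the doctor holding the right, the confectioner must at least compensate total damage at k*: 136 + 305 = 441.

$441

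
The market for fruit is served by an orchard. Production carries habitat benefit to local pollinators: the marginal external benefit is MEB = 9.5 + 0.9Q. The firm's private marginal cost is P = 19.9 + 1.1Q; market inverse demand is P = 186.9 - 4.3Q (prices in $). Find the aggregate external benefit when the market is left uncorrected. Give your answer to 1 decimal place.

Market equilibrium (private): 19.9 + 1.1Q = 186.9 - 4.3Q → Q_m = 30.9259.
Total external benefit = ∫₀^{Q_m} (9.5 + 0.9Q) dQ = 9.5×30.9259 + ½×0.9×30.9259² = 724.1811.

$724.2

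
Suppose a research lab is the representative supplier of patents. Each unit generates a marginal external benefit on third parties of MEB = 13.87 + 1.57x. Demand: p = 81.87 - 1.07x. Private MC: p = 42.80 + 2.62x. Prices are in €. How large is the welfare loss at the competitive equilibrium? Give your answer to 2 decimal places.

Market equilibrium (private): 42.80 + 2.62x = 81.87 - 1.07x → x_m = 10.5881.
Social marginal cost = private MC − MEB = 28.93 + 1.05x.
Set SMC = demand: 28.93 + 1.05x = 81.87 - 1.07x → x* = 24.9717.
The loss is the area between SMC and demand from x* to x_m; with linear curves that's a triangle of height MEB(x_m).
DWL = ½ × 14.3836 × 30.4933 = 219.3017.

DWL = €219.30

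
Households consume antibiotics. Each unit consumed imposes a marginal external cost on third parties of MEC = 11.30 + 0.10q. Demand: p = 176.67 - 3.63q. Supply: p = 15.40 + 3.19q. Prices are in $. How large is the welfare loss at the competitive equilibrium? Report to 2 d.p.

DWL = $13.49

Market equilibrium (private): 15.40 + 3.19q = 176.67 - 3.63q → q_m = 23.6466.
Social marginal benefit = demand − MEC = 165.37 - 3.73q.
Set SMB = MC: 165.37 - 3.73q = 15.40 + 3.19q → q* = 21.6720.
The welfare-loss triangle has base |q_m − q*| and height MEC(q_m) (the vertical gap between SMB and MC is zero at q* and MEC at q_m).
DWL = ½ × 1.9746 × 13.6647 = 13.4912.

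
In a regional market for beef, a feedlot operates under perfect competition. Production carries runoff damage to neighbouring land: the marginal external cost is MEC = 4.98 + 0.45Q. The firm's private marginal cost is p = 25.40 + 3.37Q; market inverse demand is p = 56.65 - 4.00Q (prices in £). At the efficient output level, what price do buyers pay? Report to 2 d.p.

P = £43.21

Social marginal cost = private MC + MEC = 30.38 + 3.82Q.
Set SMC = demand: 30.38 + 3.82Q = 56.65 - 4.00Q → Q* = 3.3593.
Consumer price on the demand curve at Q*: 56.65 − 4.00×3.3593 = 43.2128.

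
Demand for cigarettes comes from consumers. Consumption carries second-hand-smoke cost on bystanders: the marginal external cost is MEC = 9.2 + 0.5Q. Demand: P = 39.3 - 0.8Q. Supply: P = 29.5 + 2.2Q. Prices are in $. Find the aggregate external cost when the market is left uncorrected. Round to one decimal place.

$32.7

Market equilibrium (private): 29.5 + 2.2Q = 39.3 - 0.8Q → Q_m = 3.2667.
Total external cost = ∫₀^{Q_m} (9.2 + 0.5Q) dQ = 9.2×3.2667 + ½×0.5×3.2667² = 32.7215.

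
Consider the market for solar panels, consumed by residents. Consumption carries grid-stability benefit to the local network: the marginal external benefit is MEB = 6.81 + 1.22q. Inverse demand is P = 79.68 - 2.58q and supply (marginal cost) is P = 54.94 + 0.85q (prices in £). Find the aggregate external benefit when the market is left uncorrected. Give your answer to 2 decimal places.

Market equilibrium (private): 54.94 + 0.85q = 79.68 - 2.58q → q_m = 7.2128.
Total external benefit = ∫₀^{q_m} (6.81 + 1.22q) dq = 6.81×7.2128 + ½×1.22×7.2128² = 80.8541.

£80.85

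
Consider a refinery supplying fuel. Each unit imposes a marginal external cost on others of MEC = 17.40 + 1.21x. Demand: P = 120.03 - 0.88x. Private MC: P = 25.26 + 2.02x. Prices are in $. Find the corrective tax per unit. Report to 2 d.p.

Social marginal cost = private MC + MEC = 42.66 + 3.23x.
Set SMC = demand: 42.66 + 3.23x = 120.03 - 0.88x → x* = 18.8248.
The Pigouvian tax equals MEC at x*: 17.40 + 1.21×18.8248 = 40.1780.

tax = $40.18 per unit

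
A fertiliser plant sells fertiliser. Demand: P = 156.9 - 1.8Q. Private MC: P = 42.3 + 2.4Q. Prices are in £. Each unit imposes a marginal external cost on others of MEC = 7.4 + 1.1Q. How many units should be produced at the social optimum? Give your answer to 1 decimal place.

Social marginal cost = private MC + MEC = 49.7 + 3.5Q.
Set SMC = demand: 49.7 + 3.5Q = 156.9 - 1.8Q → Q* = 20.2264.

Q* = 20.2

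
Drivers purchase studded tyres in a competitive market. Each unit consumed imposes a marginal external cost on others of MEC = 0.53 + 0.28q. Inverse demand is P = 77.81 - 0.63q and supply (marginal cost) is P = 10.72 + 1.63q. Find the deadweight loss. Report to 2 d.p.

Market equilibrium (private): 10.72 + 1.63q = 77.81 - 0.63q → q_m = 29.6858.
Social marginal benefit = demand − MEC = 77.28 - 0.91q.
Set SMB = MC: 77.28 - 0.91q = 10.72 + 1.63q → q* = 26.2047.
Between q* and q_m the wedge MC − SMB runs linearly from 0 to MEC(q_m), so the loss is a triangle.
DWL = ½ × 3.4811 × 8.8420 = 15.3899.

DWL = 15.39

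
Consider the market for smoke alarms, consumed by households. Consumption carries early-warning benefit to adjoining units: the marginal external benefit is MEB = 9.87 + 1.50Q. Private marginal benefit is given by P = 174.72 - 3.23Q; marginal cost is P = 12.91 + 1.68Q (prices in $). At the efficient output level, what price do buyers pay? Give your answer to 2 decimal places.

Social marginal benefit = demand + MEB = 184.59 - 1.73Q.
Set SMB = MC: 184.59 - 1.73Q = 12.91 + 1.68Q → Q* = 50.3460.
Consumer price on the demand curve at Q*: 174.72 − 3.23×50.3460 = 12.1024.

P = $12.10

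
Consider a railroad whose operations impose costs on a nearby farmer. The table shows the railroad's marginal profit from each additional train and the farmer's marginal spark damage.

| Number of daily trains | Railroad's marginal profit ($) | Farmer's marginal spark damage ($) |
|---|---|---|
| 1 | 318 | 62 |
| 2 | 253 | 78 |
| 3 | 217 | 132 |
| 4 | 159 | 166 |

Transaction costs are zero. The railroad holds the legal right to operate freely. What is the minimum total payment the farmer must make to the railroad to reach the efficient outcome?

Left alone the railroad would choose level 4 (marginal profit stays positive).
Efficient level: k* = 3 (marginal profit ≥ marginal spark damage through 3).
The farmer must at least cover the railroad's forgone profit from cutting 4→3: 159 = 159.

$159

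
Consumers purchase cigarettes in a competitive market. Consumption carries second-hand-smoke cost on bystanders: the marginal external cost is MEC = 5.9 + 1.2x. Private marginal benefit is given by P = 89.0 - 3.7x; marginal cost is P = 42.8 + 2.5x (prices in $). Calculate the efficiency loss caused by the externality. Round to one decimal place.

Market equilibrium (private): 42.8 + 2.5x = 89.0 - 3.7x → x_m = 7.4516.
Social marginal benefit = demand − MEC = 83.1 - 4.9x.
Set SMB = MC: 83.1 - 4.9x = 42.8 + 2.5x → x* = 5.4459.
Between x* and x_m the wedge MC − SMB runs linearly from 0 to MEC(x_m), so the loss is a triangle.
DWL = ½ × 2.0057 × 14.8419 = 14.8842.

DWL = $14.9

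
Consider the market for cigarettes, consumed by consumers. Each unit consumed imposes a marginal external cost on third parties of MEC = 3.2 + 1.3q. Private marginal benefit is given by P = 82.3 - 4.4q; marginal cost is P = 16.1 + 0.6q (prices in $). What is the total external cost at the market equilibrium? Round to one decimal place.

Market equilibrium (private): 16.1 + 0.6q = 82.3 - 4.4q → q_m = 13.2400.
Total external cost = ∫₀^{q_m} (3.2 + 1.3q) dq = 3.2×13.2400 + ½×1.3×13.2400² = 156.3114.

$156.3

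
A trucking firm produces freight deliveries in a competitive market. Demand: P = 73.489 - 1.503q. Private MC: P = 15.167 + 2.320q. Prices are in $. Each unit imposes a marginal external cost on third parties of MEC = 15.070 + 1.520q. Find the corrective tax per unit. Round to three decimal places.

Social marginal cost = private MC + MEC = 30.237 + 3.840q.
Set SMC = demand: 30.237 + 3.840q = 73.489 - 1.503q → q* = 8.0951.
The Pigouvian tax equals MEC at q*: 15.070 + 1.520×8.0951 = 27.3746.

tax = $27.375 per unit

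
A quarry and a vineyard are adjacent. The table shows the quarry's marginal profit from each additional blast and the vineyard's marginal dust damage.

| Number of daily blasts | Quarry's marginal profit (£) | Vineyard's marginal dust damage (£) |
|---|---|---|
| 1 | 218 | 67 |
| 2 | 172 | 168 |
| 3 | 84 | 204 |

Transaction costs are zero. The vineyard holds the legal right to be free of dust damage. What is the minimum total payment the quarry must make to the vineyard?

£235

Efficient level: marginal profit ≥ marginal dust damage through level 2, so k* = 2.
With the vineyard holding the right, the quarry must at least compensate total damage at k*: 67 + 168 = 235.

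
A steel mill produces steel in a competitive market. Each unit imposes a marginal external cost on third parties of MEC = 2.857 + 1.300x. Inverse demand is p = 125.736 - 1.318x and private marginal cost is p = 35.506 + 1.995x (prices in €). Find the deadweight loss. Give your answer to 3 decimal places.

Market equilibrium (private): 35.506 + 1.995x = 125.736 - 1.318x → x_m = 27.2351.
Social marginal cost = private MC + MEC = 38.363 + 3.295x.
Set SMC = demand: 38.363 + 3.295x = 125.736 - 1.318x → x* = 18.9406.
Between x* and x_m the wedge SMC − demand runs linearly from 0 to MEC(x_m), so the loss is a triangle.
DWL = ½ × 8.2945 × 38.2627 = 158.6850.

DWL = €158.685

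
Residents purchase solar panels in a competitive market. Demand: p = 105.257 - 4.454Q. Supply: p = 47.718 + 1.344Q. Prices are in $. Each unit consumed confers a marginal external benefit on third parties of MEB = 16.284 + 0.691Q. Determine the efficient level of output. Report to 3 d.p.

Q* = 14.455

Social marginal benefit = demand + MEB = 121.541 - 3.763Q.
Set SMB = MC: 121.541 - 3.763Q = 47.718 + 1.344Q → Q* = 14.4553.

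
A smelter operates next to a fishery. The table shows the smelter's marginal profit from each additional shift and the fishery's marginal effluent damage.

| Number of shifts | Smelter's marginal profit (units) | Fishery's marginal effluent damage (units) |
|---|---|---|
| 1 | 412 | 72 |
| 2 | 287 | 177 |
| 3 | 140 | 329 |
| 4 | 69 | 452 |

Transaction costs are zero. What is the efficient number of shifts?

Bargaining reaches the level where marginal profit last exceeds marginal effluent damage.
That holds through level 2 (287 ≥ 177) but not at 3 (140 < 329).

2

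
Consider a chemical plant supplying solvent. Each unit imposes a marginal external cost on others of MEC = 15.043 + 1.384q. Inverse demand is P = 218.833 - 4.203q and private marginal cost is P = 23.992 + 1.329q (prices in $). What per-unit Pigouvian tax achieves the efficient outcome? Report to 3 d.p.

Social marginal cost = private MC + MEC = 39.035 + 2.713q.
Set SMC = demand: 39.035 + 2.713q = 218.833 - 4.203q → q* = 25.9974.
The Pigouvian tax equals MEC at q*: 15.043 + 1.384×25.9974 = 51.0234.

tax = $51.023 per unit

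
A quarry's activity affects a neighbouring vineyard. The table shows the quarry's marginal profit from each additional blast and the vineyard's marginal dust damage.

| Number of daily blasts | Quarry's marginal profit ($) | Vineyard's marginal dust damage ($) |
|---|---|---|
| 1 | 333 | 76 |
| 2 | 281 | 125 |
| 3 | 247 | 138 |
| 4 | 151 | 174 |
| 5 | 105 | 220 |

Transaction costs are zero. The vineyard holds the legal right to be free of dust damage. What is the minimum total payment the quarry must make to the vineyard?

$339

Efficient level: marginal profit ≥ marginal dust damage through level 3, so k* = 3.
With the vineyard holding the right, the quarry must at least compensate total damage at k*: 76 + 125 + 138 = 339.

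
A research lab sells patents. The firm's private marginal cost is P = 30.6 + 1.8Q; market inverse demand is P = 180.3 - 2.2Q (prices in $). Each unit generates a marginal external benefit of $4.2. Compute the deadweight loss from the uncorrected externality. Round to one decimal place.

DWL = $2.2

Market equilibrium (private): 30.6 + 1.8Q = 180.3 - 2.2Q → Q_m = 37.4250.
Social marginal cost = private MC − MEB = 26.4 + 1.8Q.
Set SMC = demand: 26.4 + 1.8Q = 180.3 - 2.2Q → Q* = 38.4750.
The welfare-loss triangle has base |Q_m − Q*| and height MEB(Q_m) (the vertical gap between SMC and demand is zero at Q* and MEB at Q_m).
DWL = ½ × 1.0500 × 4.2000 = 2.2050.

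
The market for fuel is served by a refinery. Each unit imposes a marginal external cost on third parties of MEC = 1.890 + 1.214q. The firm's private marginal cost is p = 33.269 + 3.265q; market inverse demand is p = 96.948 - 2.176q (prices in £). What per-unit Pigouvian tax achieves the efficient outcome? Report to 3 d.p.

Social marginal cost = private MC + MEC = 35.159 + 4.479q.
Set SMC = demand: 35.159 + 4.479q = 96.948 - 2.176q → q* = 9.2846.
The Pigouvian tax equals MEC at q*: 1.890 + 1.214×9.2846 = 13.1615.

tax = £13.162 per unit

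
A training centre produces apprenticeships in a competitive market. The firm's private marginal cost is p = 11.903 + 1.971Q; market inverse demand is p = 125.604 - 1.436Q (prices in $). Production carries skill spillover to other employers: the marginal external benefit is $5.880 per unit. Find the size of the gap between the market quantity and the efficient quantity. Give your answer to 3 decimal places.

1.726 units

Market equilibrium (private): 11.903 + 1.971Q = 125.604 - 1.436Q → Q_m = 33.3728.
Social marginal cost = private MC − MEB = 6.023 + 1.971Q.
Set SMC = demand: 6.023 + 1.971Q = 125.604 - 1.436Q → Q* = 35.0986.
Gap = |33.3728 − 35.0986| = 1.7258.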